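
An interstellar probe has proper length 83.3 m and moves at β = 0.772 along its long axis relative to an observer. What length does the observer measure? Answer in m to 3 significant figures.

γ = 1/√(1 − 0.772²) = 1.5733
Length contraction: L = L₀/γ = 83.3/1.5733 = 52.9 m

L ≈ 52.9 m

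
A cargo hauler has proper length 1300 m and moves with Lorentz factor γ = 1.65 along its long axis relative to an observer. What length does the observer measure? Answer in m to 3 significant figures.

L ≈ 788 m

γ = 1.65 (given)
Length contraction: L = L₀/γ = 1300/1.65 = 788 m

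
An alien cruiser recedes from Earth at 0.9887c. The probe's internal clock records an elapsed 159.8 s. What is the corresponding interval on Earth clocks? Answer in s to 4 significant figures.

γ = 1/√(1 − 0.9887²) = 6.67077
Time dilation: Δt = γτ₀ = 6.67077 × 159.8 s = 1066 s

Δt ≈ 1066 s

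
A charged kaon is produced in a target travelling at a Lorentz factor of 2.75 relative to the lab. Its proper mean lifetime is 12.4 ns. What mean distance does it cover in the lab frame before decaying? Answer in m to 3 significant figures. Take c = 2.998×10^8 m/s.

d ≈ 9.52 m

β = √(1 − 1/γ²) = √(1 − 1/2.75²) = 0.93154
Dilated lifetime: Δt = γτ₀ = 2.75 × 12.4 ns = 34.100 ns
d = vΔt = 0.93154c × 34.100 ns = 2.7928×10^8 m/s × 3.4100×10^-8 s = 9.52 m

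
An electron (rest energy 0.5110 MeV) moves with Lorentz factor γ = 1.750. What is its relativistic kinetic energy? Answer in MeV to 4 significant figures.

γ = 1.750 (given)
K = (γ − 1)m₀c² = (1.750 − 1) × 0.5110 MeV = 0.750000 × 0.5110 MeV = 0.3832 MeV

K ≈ 0.3832 MeV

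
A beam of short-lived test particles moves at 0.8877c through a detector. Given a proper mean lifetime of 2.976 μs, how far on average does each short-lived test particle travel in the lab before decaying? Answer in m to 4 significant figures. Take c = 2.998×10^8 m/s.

γ = 1/√(1 − 0.8877²) = 2.17192
Dilated lifetime: Δt = γτ₀ = 2.17192 × 2.976 μs = 6.46363 μs
d = vΔt = 0.8877c × 6.46363 μs = 2.66132×10^8 m/s × 6.46363×10^-6 s = 1720 m

d ≈ 1720 m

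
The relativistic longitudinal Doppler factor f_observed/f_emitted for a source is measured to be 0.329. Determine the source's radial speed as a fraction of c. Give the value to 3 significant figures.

f_obs/f_src = √((1−β)/(1+β)) = 0.329  ⇒  (1−β)/(1+β) = 0.10824
β = |1 − D²|/(1 + D²) = |1 − 0.10824|/(1 + 0.10824) = 0.805

β ≈ 0.805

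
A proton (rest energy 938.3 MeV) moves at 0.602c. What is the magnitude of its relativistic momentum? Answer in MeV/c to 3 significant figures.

γ = 1/√(1 − 0.602²) = 1.2524
p = γβm₀c = 1.2524 × 0.602 × 938.3 MeV/c = 707 MeV/c

p ≈ 707 MeV/c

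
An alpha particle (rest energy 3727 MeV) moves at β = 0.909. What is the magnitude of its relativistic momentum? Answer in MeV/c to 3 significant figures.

p ≈ 8130 MeV/c

γ = 1/√(1 − 0.909²) = 2.3993
p = γβm₀c = 2.3993 × 0.909 × 3727 MeV/c = 8130 MeV/c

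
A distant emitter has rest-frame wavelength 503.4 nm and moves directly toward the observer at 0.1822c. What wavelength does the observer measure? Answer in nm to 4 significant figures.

λ_obs ≈ 418.7 nm

Relativistic Doppler: λ_obs = λ_src √((1−β)/(1+β))
= 503.4 × √(0.817800/1.18220) = 503.4 × 0.831722 = 418.7 nm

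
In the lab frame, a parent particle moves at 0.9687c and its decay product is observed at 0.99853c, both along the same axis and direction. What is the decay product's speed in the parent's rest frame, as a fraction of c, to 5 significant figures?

Inverse velocity addition: u' = (u − v)/(1 − uv/c²)
= (0.99853 − 0.9687)/(1 − 0.99853×0.9687) = 0.029830/0.03272399 = 0.91156

u' ≈ 0.91156c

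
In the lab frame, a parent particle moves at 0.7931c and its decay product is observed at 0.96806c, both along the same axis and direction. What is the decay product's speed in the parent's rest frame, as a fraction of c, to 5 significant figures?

Inverse velocity addition: u' = (u − v)/(1 − uv/c²)
= (0.96806 − 0.7931)/(1 − 0.96806×0.7931) = 0.17496/0.2322316 = 0.75339

u' ≈ 0.75339c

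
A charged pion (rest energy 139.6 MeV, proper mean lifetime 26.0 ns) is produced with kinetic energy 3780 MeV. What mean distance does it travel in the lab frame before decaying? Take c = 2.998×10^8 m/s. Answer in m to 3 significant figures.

d ≈ 219 m

γ = 1 + K/(m₀c²) = 1 + 3780/139.6 = 28.077
β = √(1 − 1/γ²) = 0.99937
Dilated lifetime: γτ₀ = 28.077 × 26.0 ns = 730.01 ns
d = βc·γτ₀ = 0.99937 × (2.998×10^8 m/s) × 7.3001×10^-7 s = 219 m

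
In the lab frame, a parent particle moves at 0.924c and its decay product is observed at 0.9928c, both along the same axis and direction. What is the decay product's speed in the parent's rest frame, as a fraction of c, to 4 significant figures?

Inverse velocity addition: u' = (u − v)/(1 − uv/c²)
= (0.9928 − 0.924)/(1 − 0.9928×0.924) = 0.06880/0.0826528 = 0.8324

u' ≈ 0.8324c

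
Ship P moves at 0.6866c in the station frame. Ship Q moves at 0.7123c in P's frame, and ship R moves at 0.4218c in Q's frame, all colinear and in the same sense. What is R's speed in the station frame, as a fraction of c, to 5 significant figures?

u ≈ 0.97493c

Compose boost 2: (0.7123 + 0.6866)/(1 + 0.7123×0.6866) = 1.3989/1.489065 = 0.9394485
Compose boost 3: (0.4218 + 0.9394485)/(1 + 0.4218×0.9394485) = 1.361248/1.396259 = 0.97493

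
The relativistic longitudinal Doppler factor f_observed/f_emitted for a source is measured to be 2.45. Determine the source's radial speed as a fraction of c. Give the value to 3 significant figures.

f_obs/f_src = √((1+β)/(1−β)) = 2.45  ⇒  (1+β)/(1−β) = 6.0025
β = |1 − D²|/(1 + D²) = |1 − 6.0025|/(1 + 6.0025) = 0.714

β ≈ 0.714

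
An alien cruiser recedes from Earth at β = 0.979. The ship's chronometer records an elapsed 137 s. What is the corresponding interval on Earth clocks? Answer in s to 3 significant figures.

Δt ≈ 672 s

γ = 1/√(1 − 0.979²) = 4.9053
Time dilation: Δt = γτ₀ = 4.9053 × 137 s = 672 s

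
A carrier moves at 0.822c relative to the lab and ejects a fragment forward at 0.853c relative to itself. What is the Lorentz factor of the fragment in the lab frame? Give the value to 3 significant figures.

γ ≈ 5.72

u_lab = (0.853 + 0.822)/(1 + 0.853×0.822) = 1.675/1.70117 = 0.984619
γ = 1/√(1 − 0.984619²) = 5.72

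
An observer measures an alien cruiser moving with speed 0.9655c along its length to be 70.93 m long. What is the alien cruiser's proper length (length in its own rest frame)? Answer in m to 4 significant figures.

L₀ ≈ 272.4 m

γ = 1/√(1 − 0.9655²) = 3.84020
L₀ = γL = 3.84020 × 70.93 = 272.4 m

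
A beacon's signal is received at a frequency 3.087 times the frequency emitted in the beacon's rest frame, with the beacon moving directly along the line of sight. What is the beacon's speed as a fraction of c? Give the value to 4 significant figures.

f_obs/f_src = √((1+β)/(1−β)) = 3.087  ⇒  (1+β)/(1−β) = 9.52957
β = |1 − D²|/(1 + D²) = |1 − 9.52957|/(1 + 9.52957) = 0.8101

β ≈ 0.8101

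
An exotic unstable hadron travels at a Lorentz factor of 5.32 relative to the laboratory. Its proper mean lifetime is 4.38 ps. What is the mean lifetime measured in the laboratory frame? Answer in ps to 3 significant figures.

Δt ≈ 23.3 ps

γ = 5.32 (given)
Time dilation: Δt = γτ₀ = 5.32 × 4.38 ps = 23.3 ps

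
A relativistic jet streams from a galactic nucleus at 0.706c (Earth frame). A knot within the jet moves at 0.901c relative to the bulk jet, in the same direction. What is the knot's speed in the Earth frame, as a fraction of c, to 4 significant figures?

u ≈ 0.9822c

Relativistic velocity addition: u = (u' + v)/(1 + u'v/c²)
= (0.901 + 0.706)/(1 + 0.901×0.706) = 1.607/1.63611 = 0.9822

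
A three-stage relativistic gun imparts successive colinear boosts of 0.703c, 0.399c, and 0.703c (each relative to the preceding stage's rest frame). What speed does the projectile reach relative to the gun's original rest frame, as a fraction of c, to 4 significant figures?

u ≈ 0.9742c

Compose boost 2: (0.399 + 0.703)/(1 + 0.399×0.703) = 1.102/1.28050 = 0.860603
Compose boost 3: (0.703 + 0.860603)/(1 + 0.703×0.860603) = 1.56360/1.60500 = 0.9742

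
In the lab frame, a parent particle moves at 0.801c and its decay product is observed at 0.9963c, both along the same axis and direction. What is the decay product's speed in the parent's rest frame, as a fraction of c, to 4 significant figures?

u' ≈ 0.9670c

Inverse velocity addition: u' = (u − v)/(1 − uv/c²)
= (0.9963 − 0.801)/(1 − 0.9963×0.801) = 0.1953/0.201964 = 0.9670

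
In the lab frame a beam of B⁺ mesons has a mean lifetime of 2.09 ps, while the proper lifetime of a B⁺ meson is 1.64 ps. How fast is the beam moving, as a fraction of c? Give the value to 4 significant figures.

γ = Δt/τ₀ = 2.09/1.64 = 1.27439
β = √(1 − 1/γ²) = √(1 − 1/1.27439²) = 0.6199

β ≈ 0.6199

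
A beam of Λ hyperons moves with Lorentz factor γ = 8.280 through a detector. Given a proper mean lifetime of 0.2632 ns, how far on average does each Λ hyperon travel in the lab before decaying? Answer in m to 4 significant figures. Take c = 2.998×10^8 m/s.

d ≈ 0.6486 m

β = √(1 − 1/γ²) = √(1 − 1/8.280²) = 0.992680
Dilated lifetime: Δt = γτ₀ = 8.280 × 0.2632 ns = 2.17930 ns
d = vΔt = 0.992680c × 2.17930 ns = 2.97606×10^8 m/s × 2.17930×10^-9 s = 0.6486 m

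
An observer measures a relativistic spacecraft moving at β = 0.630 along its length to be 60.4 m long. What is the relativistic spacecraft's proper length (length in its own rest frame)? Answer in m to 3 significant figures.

L₀ ≈ 77.8 m

γ = 1/√(1 − 0.630²) = 1.2877
L₀ = γL = 1.2877 × 60.4 = 77.8 m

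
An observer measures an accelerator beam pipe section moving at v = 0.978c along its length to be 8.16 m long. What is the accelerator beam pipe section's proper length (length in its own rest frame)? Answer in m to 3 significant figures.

γ = 1/√(1 − 0.978²) = 4.7938
L₀ = γL = 4.7938 × 8.16 = 39.1 m

L₀ ≈ 39.1 m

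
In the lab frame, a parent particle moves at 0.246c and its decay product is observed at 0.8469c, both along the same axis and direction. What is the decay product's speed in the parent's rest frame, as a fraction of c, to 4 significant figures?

Inverse velocity addition: u' = (u − v)/(1 − uv/c²)
= (0.8469 − 0.246)/(1 − 0.8469×0.246) = 0.6009/0.791663 = 0.7590

u' ≈ 0.7590c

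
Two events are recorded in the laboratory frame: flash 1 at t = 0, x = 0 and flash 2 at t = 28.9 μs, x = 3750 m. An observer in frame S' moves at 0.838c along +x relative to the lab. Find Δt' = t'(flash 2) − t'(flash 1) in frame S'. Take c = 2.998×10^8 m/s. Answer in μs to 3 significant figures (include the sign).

γ = 1/√(1 − 0.838²) = 1.8326
Δt' = γ(Δt − vΔx/c²) = 1.8326 × (28.9 μs − 0.838×3750 m / (2.998×10^8 m/s))
= 1.8326 × (18.418 μs) = 33.8 μs

Δt' ≈ 33.8 μs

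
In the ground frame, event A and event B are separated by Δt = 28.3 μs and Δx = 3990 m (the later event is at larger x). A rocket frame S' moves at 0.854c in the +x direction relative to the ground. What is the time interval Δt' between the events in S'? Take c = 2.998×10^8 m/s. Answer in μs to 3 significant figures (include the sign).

Δt' ≈ 32.5 μs

γ = 1/√(1 − 0.854²) = 1.9221
Δt' = γ(Δt − vΔx/c²) = 1.9221 × (28.3 μs − 0.854×3990 m / (2.998×10^8 m/s))
= 1.9221 × (16.934 μs) = 32.5 μs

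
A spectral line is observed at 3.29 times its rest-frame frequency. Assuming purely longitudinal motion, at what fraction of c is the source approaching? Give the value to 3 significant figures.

f_obs/f_src = √((1+β)/(1−β)) = 3.29  ⇒  (1+β)/(1−β) = 10.824
β = |1 − D²|/(1 + D²) = |1 − 10.824|/(1 + 10.824) = 0.831

β ≈ 0.831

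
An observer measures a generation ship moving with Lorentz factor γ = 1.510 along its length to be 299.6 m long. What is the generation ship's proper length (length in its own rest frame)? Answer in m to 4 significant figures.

γ = 1.510 (given)
L₀ = γL = 1.510 × 299.6 = 452.4 m

L₀ ≈ 452.4 m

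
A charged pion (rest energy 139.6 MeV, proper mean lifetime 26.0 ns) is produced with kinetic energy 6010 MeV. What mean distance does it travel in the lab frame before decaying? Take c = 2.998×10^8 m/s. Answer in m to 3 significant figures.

γ = 1 + K/(m₀c²) = 1 + 6010/139.6 = 44.052
β = √(1 − 1/γ²) = 0.99974
Dilated lifetime: γτ₀ = 44.052 × 26.0 ns = 1145.3 ns
d = βc·γτ₀ = 0.99974 × (2.998×10^8 m/s) × 1.1453×10^-6 s = 343 m

d ≈ 343 m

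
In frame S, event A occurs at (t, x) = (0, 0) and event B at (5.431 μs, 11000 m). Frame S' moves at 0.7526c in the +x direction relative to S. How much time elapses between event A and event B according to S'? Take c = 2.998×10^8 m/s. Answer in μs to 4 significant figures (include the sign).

Δt' ≈ -33.69 μs

γ = 1/√(1 − 0.7526²) = 1.51865
Δt' = γ(Δt − vΔx/c²) = 1.51865 × (5.431 μs − 0.7526×11000 m / (2.998×10^8 m/s))
= 1.51865 × (-22.1827 μs) = -33.69 μs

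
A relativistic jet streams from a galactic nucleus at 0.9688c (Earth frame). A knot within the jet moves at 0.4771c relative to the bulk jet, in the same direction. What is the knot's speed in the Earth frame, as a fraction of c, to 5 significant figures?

u ≈ 0.98884c

Relativistic velocity addition: u = (u' + v)/(1 + u'v/c²)
= (0.4771 + 0.9688)/(1 + 0.4771×0.9688) = 1.4459/1.462214 = 0.98884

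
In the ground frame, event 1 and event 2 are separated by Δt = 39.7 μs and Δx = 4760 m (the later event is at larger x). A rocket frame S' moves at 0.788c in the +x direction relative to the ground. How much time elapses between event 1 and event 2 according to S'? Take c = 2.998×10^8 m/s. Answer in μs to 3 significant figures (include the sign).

Δt' ≈ 44.2 μs

γ = 1/√(1 − 0.788²) = 1.6242
Δt' = γ(Δt − vΔx/c²) = 1.6242 × (39.7 μs − 0.788×4760 m / (2.998×10^8 m/s))
= 1.6242 × (27.189 μs) = 44.2 μs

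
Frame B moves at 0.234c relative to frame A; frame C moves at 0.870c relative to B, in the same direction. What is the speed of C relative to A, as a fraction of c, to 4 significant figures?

Compose boost 2: (0.870 + 0.234)/(1 + 0.870×0.234) = 1.104/1.20358 = 0.9173

u ≈ 0.9173c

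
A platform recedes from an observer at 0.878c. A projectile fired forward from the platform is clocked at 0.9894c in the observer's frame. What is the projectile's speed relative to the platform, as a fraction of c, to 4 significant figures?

Inverse velocity addition: u' = (u − v)/(1 − uv/c²)
= (0.9894 − 0.878)/(1 − 0.9894×0.878) = 0.1114/0.131307 = 0.8484

u' ≈ 0.8484c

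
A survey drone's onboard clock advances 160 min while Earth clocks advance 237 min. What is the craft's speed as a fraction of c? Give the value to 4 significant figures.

γ = Δt/τ₀ = 237/160 = 1.48125
β = √(1 − 1/γ²) = √(1 − 1/1.48125²) = 0.7377

β ≈ 0.7377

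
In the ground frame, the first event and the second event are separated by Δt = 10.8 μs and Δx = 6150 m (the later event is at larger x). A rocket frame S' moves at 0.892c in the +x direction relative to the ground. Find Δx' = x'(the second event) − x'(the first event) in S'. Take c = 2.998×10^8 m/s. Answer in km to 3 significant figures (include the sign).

Δx' ≈ 7.22 km

γ = 1/√(1 − 0.892²) = 2.2122
Δx' = γ(Δx − vΔt) = 2.2122 × (6150 m − 0.892×(2.998×10^8 m/s)×10.8×10^-6 s)
= 2.2122 × (3261.8 m) = 7.22 km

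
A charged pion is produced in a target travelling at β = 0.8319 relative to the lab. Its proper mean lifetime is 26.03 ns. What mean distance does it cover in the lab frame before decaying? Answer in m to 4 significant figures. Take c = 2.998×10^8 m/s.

γ = 1/√(1 − 0.8319²) = 1.80204
Dilated lifetime: Δt = γτ₀ = 1.80204 × 26.03 ns = 46.9072 ns
d = vΔt = 0.8319c × 46.9072 ns = 2.49404×10^8 m/s × 4.69072×10^-8 s = 11.70 m

d ≈ 11.70 m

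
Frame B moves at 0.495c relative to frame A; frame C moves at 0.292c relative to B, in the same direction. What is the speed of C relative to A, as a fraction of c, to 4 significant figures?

u ≈ 0.6876c

Compose boost 2: (0.292 + 0.495)/(1 + 0.292×0.495) = 0.7870/1.14454 = 0.6876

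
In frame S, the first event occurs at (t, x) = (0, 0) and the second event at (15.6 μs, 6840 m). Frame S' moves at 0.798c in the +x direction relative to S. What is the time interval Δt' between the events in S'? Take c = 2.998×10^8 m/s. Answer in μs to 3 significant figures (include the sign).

γ = 1/√(1 − 0.798²) = 1.6593
Δt' = γ(Δt − vΔx/c²) = 1.6593 × (15.6 μs − 0.798×6840 m / (2.998×10^8 m/s))
= 1.6593 × (-2.6065 μs) = -4.33 μs

Δt' ≈ -4.33 μs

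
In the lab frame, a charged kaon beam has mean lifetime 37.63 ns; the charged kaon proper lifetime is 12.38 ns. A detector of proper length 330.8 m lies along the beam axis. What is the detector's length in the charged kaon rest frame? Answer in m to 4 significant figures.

L ≈ 108.8 m

Time dilation ⇒ γ = Δt/τ₀ = 37.63/12.38 = 3.03958
Length contraction: L = L₀/γ = 330.8/3.03958 = 108.8 m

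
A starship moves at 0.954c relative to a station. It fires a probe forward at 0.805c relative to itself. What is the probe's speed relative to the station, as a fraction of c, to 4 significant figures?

u ≈ 0.9949c

Relativistic velocity addition: u = (u' + v)/(1 + u'v/c²)
= (0.805 + 0.954)/(1 + 0.805×0.954) = 1.759/1.76797 = 0.9949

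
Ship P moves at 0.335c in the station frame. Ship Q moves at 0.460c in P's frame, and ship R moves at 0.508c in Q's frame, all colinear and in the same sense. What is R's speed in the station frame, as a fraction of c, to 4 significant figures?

Compose boost 2: (0.460 + 0.335)/(1 + 0.460×0.335) = 0.7950/1.15410 = 0.688848
Compose boost 3: (0.508 + 0.688848)/(1 + 0.508×0.688848) = 1.19685/1.34994 = 0.8866

u ≈ 0.8866c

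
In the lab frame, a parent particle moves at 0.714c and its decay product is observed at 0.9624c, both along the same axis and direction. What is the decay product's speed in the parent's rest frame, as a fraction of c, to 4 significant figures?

Inverse velocity addition: u' = (u − v)/(1 − uv/c²)
= (0.9624 − 0.714)/(1 − 0.9624×0.714) = 0.2484/0.312846 = 0.7940

u' ≈ 0.7940c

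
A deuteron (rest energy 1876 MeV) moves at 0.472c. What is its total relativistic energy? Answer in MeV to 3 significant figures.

γ = 1/√(1 − 0.472²) = 1.1343
E = γm₀c² = 1.1343 × 1876 MeV = 2130 MeV

E ≈ 2130 MeV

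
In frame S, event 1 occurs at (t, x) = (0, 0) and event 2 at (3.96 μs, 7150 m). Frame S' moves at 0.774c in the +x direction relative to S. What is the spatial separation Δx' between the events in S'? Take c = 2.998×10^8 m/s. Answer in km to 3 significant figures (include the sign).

Δx' ≈ 9.84 km

γ = 1/√(1 − 0.774²) = 1.5793
Δx' = γ(Δx − vΔt) = 1.5793 × (7150 m − 0.774×(2.998×10^8 m/s)×3.96×10^-6 s)
= 1.5793 × (6231.1 m) = 9.84 km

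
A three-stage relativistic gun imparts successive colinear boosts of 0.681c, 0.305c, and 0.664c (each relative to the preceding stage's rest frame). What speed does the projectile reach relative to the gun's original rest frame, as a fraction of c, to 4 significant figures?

Compose boost 2: (0.305 + 0.681)/(1 + 0.305×0.681) = 0.9860/1.20771 = 0.816425
Compose boost 3: (0.664 + 0.816425)/(1 + 0.664×0.816425) = 1.48042/1.54211 = 0.9600

u ≈ 0.9600c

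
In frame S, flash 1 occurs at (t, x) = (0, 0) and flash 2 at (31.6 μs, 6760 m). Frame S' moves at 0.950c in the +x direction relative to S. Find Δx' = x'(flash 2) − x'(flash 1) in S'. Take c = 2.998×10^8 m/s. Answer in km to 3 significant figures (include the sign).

Δx' ≈ -7.17 km

γ = 1/√(1 − 0.950²) = 3.2026
Δx' = γ(Δx − vΔt) = 3.2026 × (6760 m − 0.950×(2.998×10^8 m/s)×31.6×10^-6 s)
= 3.2026 × (-2240.0 m) = -7.17 km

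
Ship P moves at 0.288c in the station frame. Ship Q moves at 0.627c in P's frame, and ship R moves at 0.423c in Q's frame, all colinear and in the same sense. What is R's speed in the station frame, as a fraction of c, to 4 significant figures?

u ≈ 0.9022c

Compose boost 2: (0.627 + 0.288)/(1 + 0.627×0.288) = 0.9150/1.18058 = 0.775045
Compose boost 3: (0.423 + 0.775045)/(1 + 0.423×0.775045) = 1.19805/1.32784 = 0.9022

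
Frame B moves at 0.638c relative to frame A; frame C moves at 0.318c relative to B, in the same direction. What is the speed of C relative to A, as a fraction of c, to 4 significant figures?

Compose boost 2: (0.318 + 0.638)/(1 + 0.318×0.638) = 0.9560/1.20288 = 0.7948

u ≈ 0.7948c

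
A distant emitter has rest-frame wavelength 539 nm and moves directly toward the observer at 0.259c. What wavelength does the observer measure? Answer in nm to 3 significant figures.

λ_obs ≈ 414 nm

Relativistic Doppler: λ_obs = λ_src √((1−β)/(1+β))
= 539 × √(0.74100/1.2590) = 539 × 0.76718 = 414 nm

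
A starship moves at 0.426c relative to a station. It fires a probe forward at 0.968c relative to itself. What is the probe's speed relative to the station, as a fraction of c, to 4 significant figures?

Relativistic velocity addition: u = (u' + v)/(1 + u'v/c²)
= (0.968 + 0.426)/(1 + 0.968×0.426) = 1.394/1.41237 = 0.9870

u ≈ 0.9870c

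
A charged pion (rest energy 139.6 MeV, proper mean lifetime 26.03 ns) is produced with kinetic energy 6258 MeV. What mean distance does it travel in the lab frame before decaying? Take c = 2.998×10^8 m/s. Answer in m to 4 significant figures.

d ≈ 357.5 m

γ = 1 + K/(m₀c²) = 1 + 6258/139.6 = 45.8281
β = √(1 − 1/γ²) = 0.999762
Dilated lifetime: γτ₀ = 45.8281 × 26.03 ns = 1192.90 ns
d = βc·γτ₀ = 0.999762 × (2.998×10^8 m/s) × 1.19290×10^-6 s = 357.5 m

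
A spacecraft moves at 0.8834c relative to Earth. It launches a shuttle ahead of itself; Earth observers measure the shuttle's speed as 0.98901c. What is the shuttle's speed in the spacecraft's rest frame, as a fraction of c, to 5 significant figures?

Inverse velocity addition: u' = (u − v)/(1 − uv/c²)
= (0.98901 − 0.8834)/(1 − 0.98901×0.8834) = 0.10561/0.1263086 = 0.83613

u' ≈ 0.83613c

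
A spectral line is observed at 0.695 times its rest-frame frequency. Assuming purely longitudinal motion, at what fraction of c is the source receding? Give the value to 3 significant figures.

β ≈ 0.349

f_obs/f_src = √((1−β)/(1+β)) = 0.695  ⇒  (1−β)/(1+β) = 0.48302
β = |1 − D²|/(1 + D²) = |1 − 0.48302|/(1 + 0.48302) = 0.349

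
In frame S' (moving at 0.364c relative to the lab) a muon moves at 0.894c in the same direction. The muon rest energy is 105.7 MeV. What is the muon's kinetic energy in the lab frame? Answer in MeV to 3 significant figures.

u_lab = (0.894 + 0.364)/(1 + 0.894×0.364) = 0.949136
γ = 1/√(1 − 0.949136²) = 3.1759
K = (γ − 1)m₀c² = (3.1759 − 1) × 105.7 = 2.1759 × 105.7 = 230 MeV

K ≈ 230 MeV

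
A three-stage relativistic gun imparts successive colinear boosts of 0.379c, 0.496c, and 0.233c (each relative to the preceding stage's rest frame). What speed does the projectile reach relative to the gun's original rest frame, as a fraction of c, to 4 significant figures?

u ≈ 0.8275c

Compose boost 2: (0.496 + 0.379)/(1 + 0.496×0.379) = 0.8750/1.18798 = 0.736542
Compose boost 3: (0.233 + 0.736542)/(1 + 0.233×0.736542) = 0.969542/1.17161 = 0.8275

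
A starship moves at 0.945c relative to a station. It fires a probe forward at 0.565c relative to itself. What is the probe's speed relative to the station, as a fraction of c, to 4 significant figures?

u ≈ 0.9844c

Relativistic velocity addition: u = (u' + v)/(1 + u'v/c²)
= (0.565 + 0.945)/(1 + 0.565×0.945) = 1.510/1.53392 = 0.9844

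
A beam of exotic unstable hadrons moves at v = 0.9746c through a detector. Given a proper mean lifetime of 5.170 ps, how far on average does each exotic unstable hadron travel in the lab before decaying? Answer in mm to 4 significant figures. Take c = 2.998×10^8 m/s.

γ = 1/√(1 − 0.9746²) = 4.46523
Dilated lifetime: Δt = γτ₀ = 4.46523 × 5.170 ps = 23.0852 ps
d = vΔt = 0.9746c × 23.0852 ps = 2.92185×10^8 m/s × 2.30852×10^-11 s = 6.745 mm

d ≈ 6.745 mm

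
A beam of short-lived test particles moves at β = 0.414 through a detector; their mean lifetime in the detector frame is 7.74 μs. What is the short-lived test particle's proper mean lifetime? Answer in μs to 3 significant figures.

γ = 1/√(1 − 0.414²) = 1.0986
Proper time: τ₀ = Δt/γ = 7.74/1.0986 = 7.05 μs

τ₀ ≈ 7.05 μs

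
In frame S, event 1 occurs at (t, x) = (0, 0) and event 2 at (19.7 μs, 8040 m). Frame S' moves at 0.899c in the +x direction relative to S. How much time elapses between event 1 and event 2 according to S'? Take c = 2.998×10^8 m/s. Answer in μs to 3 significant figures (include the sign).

γ = 1/√(1 − 0.899²) = 2.2834
Δt' = γ(Δt − vΔx/c²) = 2.2834 × (19.7 μs − 0.899×8040 m / (2.998×10^8 m/s))
= 2.2834 × (-4.4093 μs) = -10.1 μs

Δt' ≈ -10.1 μs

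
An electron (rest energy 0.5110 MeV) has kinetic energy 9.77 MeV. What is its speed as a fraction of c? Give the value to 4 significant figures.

γ = 1 + K/(m₀c²) = 1 + 9.77/0.5110 = 20.1194
β = √(1 − 1/γ²) = 0.9988

β ≈ 0.9988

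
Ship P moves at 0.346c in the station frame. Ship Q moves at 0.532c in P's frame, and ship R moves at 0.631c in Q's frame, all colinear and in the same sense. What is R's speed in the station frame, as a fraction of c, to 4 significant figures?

Compose boost 2: (0.532 + 0.346)/(1 + 0.532×0.346) = 0.8780/1.18407 = 0.741509
Compose boost 3: (0.631 + 0.741509)/(1 + 0.631×0.741509) = 1.37251/1.46789 = 0.9350

u ≈ 0.9350c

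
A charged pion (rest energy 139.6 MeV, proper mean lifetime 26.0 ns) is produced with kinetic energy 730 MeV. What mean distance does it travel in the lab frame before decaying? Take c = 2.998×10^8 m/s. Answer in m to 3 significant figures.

d ≈ 47.9 m

γ = 1 + K/(m₀c²) = 1 + 730/139.6 = 6.2292
β = √(1 − 1/γ²) = 0.98703
Dilated lifetime: γτ₀ = 6.2292 × 26.0 ns = 161.96 ns
d = βc·γτ₀ = 0.98703 × (2.998×10^8 m/s) × 1.6196×10^-7 s = 47.9 m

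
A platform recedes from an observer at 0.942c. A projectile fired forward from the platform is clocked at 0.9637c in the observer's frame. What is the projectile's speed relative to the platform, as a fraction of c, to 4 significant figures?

Inverse velocity addition: u' = (u − v)/(1 − uv/c²)
= (0.9637 − 0.942)/(1 − 0.9637×0.942) = 0.02170/0.0921946 = 0.2354

u' ≈ 0.2354c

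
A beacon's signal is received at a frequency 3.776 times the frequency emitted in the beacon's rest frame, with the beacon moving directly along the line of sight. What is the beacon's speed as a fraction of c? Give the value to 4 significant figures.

β ≈ 0.8689

f_obs/f_src = √((1+β)/(1−β)) = 3.776  ⇒  (1+β)/(1−β) = 14.2582
β = |1 − D²|/(1 + D²) = |1 − 14.2582|/(1 + 14.2582) = 0.8689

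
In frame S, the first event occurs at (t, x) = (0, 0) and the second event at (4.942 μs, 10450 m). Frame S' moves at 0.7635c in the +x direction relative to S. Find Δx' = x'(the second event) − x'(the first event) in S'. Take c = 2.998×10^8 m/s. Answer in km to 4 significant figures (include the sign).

γ = 1/√(1 − 0.7635²) = 1.54845
Δx' = γ(Δx − vΔt) = 1.54845 × (10450 m − 0.7635×(2.998×10^8 m/s)×4.942×10^-6 s)
= 1.54845 × (9318.79 m) = 14.43 km

Δx' ≈ 14.43 km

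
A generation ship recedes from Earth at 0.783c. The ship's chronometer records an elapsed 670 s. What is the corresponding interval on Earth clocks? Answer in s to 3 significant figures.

γ = 1/√(1 − 0.783²) = 1.6077
Time dilation: Δt = γτ₀ = 1.6077 × 670 s = 1080 s

Δt ≈ 1080 s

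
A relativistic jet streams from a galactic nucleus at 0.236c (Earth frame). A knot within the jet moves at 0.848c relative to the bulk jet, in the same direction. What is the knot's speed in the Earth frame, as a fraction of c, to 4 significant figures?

Relativistic velocity addition: u = (u' + v)/(1 + u'v/c²)
= (0.848 + 0.236)/(1 + 0.848×0.236) = 1.084/1.20013 = 0.9032

u ≈ 0.9032c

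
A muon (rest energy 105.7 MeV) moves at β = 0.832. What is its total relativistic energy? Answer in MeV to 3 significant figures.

γ = 1/√(1 − 0.832²) = 1.8025
E = γm₀c² = 1.8025 × 105.7 MeV = 191 MeV

E ≈ 191 MeV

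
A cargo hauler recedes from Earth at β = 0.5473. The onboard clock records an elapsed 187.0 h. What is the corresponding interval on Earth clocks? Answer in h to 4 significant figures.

Δt ≈ 223.4 h

γ = 1/√(1 − 0.5473²) = 1.19483
Time dilation: Δt = γτ₀ = 1.19483 × 187.0 h = 223.4 h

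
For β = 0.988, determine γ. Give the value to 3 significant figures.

γ ≈ 6.47

γ = 1/√(1 − β²) = 1/√(1 − 0.988²) = 1/√(0.023856) = 6.47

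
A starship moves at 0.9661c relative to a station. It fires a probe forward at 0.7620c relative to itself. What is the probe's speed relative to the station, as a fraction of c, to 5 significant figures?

Relativistic velocity addition: u = (u' + v)/(1 + u'v/c²)
= (0.7620 + 0.9661)/(1 + 0.7620×0.9661) = 1.7281/1.736168 = 0.99535

u ≈ 0.99535c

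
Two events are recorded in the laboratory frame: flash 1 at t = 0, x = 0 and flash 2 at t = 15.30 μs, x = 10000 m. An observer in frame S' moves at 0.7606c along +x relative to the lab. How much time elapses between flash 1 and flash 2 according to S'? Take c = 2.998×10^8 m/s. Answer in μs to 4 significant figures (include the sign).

Δt' ≈ -15.51 μs

γ = 1/√(1 − 0.7606²) = 1.54031
Δt' = γ(Δt − vΔx/c²) = 1.54031 × (15.30 μs − 0.7606×10000 m / (2.998×10^8 m/s))
= 1.54031 × (-10.0702 μs) = -15.51 μs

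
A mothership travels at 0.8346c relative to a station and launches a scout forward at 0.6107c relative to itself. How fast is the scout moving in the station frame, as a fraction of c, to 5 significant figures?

u ≈ 0.95735c

Compose boost 2: (0.6107 + 0.8346)/(1 + 0.6107×0.8346) = 1.4453/1.509690 = 0.95735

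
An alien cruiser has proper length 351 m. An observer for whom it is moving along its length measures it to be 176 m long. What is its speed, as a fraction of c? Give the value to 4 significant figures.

β ≈ 0.8652

γ = L₀/L = 351/176 = 1.99432
β = √(1 − 1/γ²) = 0.8652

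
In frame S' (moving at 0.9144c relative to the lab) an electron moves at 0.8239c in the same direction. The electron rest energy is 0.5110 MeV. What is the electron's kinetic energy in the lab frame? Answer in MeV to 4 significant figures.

K ≈ 3.394 MeV

u_lab = (0.8239 + 0.9144)/(1 + 0.8239×0.9144) = 0.9914028
γ = 1/√(1 − 0.9914028²) = 7.64260
K = (γ − 1)m₀c² = (7.64260 − 1) × 0.5110 = 6.64260 × 0.5110 = 3.394 MeV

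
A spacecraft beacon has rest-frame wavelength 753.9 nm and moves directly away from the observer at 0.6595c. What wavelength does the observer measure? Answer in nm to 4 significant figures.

Relativistic Doppler: λ_obs = λ_src √((1+β)/(1−β))
= 753.9 × √(1.65950/0.340500) = 753.9 × 2.20765 = 1664 nm

λ_obs ≈ 1664 nm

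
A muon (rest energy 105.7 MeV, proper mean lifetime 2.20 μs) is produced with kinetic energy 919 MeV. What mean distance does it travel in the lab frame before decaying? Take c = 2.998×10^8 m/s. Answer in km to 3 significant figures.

γ = 1 + K/(m₀c²) = 1 + 919/105.7 = 9.6944
β = √(1 − 1/γ²) = 0.99467
Dilated lifetime: γτ₀ = 9.6944 × 2.20 μs = 21.328 μs
d = βc·γτ₀ = 0.99467 × (2.998×10^8 m/s) × 2.1328×10^-5 s = 6.36 km

d ≈ 6.36 km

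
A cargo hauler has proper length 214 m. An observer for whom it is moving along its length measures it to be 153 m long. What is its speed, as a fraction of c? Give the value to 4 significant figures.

γ = L₀/L = 214/153 = 1.39869
β = √(1 − 1/γ²) = 0.6992

β ≈ 0.6992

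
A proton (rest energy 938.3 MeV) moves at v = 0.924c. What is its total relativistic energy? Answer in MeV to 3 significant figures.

γ = 1/√(1 − 0.924²) = 2.6151
E = γm₀c² = 2.6151 × 938.3 MeV = 2450 MeV

E ≈ 2450 MeV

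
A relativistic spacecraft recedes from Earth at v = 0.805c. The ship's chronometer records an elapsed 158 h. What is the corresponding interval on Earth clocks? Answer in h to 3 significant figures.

Δt ≈ 266 h

γ = 1/√(1 − 0.805²) = 1.6856
Time dilation: Δt = γτ₀ = 1.6856 × 158 h = 266 h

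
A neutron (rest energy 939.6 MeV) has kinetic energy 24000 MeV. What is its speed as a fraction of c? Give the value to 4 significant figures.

β ≈ 0.9993

γ = 1 + K/(m₀c²) = 1 + 24000/939.6 = 26.5428
β = √(1 − 1/γ²) = 0.9993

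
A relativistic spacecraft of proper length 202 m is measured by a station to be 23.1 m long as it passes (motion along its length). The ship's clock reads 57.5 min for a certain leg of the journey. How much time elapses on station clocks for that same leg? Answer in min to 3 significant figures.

Length contraction ⇒ γ = L₀/L = 202/23.1 = 8.7446
Time dilation: Δt = γτ₀ = 8.7446 × 57.5 min = 503 min

Δt ≈ 503 min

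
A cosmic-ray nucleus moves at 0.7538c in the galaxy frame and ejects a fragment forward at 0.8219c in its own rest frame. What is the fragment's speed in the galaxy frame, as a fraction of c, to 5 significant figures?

Compose boost 2: (0.8219 + 0.7538)/(1 + 0.8219×0.7538) = 1.5757/1.619548 = 0.97293

u ≈ 0.97293c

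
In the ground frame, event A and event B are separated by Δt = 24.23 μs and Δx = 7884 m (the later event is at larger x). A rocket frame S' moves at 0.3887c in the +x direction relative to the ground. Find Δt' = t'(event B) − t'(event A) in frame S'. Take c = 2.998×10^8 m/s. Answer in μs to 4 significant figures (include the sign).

γ = 1/√(1 − 0.3887²) = 1.08535
Δt' = γ(Δt − vΔx/c²) = 1.08535 × (24.23 μs − 0.3887×7884 m / (2.998×10^8 m/s))
= 1.08535 × (14.0081 μs) = 15.20 μs

Δt' ≈ 15.20 μs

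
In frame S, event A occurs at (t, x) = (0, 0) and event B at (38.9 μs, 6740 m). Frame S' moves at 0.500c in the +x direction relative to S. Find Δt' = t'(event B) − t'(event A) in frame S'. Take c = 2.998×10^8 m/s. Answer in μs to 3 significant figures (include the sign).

γ = 1/√(1 − 0.500²) = 1.1547
Δt' = γ(Δt − vΔx/c²) = 1.1547 × (38.9 μs − 0.500×6740 m / (2.998×10^8 m/s))
= 1.1547 × (27.659 μs) = 31.9 μs

Δt' ≈ 31.9 μs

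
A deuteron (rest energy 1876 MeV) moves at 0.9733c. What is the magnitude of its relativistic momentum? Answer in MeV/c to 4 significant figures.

p ≈ 7955 MeV/c

γ = 1/√(1 − 0.9733²) = 4.35660
p = γβm₀c = 4.35660 × 0.9733 × 1876 MeV/c = 7955 MeV/c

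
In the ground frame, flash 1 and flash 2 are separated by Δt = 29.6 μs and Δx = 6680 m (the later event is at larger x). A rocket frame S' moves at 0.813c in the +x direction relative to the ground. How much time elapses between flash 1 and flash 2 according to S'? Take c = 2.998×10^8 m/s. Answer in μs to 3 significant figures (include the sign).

Δt' ≈ 19.7 μs

γ = 1/√(1 − 0.813²) = 1.7174
Δt' = γ(Δt − vΔx/c²) = 1.7174 × (29.6 μs − 0.813×6680 m / (2.998×10^8 m/s))
= 1.7174 × (11.485 μs) = 19.7 μs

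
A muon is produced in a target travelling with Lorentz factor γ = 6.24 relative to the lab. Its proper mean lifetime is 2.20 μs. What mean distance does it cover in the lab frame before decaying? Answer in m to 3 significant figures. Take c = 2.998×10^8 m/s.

β = √(1 − 1/γ²) = √(1 − 1/6.24²) = 0.98708
Dilated lifetime: Δt = γτ₀ = 6.24 × 2.20 μs = 13.728 μs
d = vΔt = 0.98708c × 13.728 μs = 2.9593×10^8 m/s × 1.3728×10^-5 s = 4060 m

d ≈ 4060 m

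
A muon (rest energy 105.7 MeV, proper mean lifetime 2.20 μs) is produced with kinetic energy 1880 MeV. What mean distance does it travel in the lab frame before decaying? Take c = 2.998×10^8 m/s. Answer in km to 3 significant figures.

d ≈ 12.4 km

γ = 1 + K/(m₀c²) = 1 + 1880/105.7 = 18.786
β = √(1 − 1/γ²) = 0.99858
Dilated lifetime: γτ₀ = 18.786 × 2.20 μs = 41.330 μs
d = βc·γτ₀ = 0.99858 × (2.998×10^8 m/s) × 4.1330×10^-5 s = 12.4 km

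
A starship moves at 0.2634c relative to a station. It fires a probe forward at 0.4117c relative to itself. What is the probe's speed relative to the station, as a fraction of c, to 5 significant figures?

Relativistic velocity addition: u = (u' + v)/(1 + u'v/c²)
= (0.4117 + 0.2634)/(1 + 0.4117×0.2634) = 0.67510/1.108442 = 0.60905

u ≈ 0.60905c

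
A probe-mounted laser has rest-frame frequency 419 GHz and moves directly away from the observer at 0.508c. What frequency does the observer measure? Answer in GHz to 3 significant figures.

Relativistic Doppler: f_obs = f_src √((1−β)/(1+β))
= 419 × √(0.49200/1.5080) = 419 × 0.57119 = 239 GHz

f_obs ≈ 239 GHz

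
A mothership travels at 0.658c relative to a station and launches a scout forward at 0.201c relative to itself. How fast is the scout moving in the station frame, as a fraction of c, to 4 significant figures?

Compose boost 2: (0.201 + 0.658)/(1 + 0.201×0.658) = 0.8590/1.13226 = 0.7587

u ≈ 0.7587c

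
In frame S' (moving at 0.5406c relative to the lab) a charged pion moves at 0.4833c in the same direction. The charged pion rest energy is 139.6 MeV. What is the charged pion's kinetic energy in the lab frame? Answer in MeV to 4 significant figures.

u_lab = (0.4833 + 0.5406)/(1 + 0.4833×0.5406) = 0.8117995
γ = 1/√(1 − 0.8117995²) = 1.71252
K = (γ − 1)m₀c² = (1.71252 − 1) × 139.6 = 0.712516 × 139.6 = 99.47 MeV

K ≈ 99.47 MeV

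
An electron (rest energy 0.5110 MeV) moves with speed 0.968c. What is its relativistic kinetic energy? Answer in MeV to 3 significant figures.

K ≈ 1.53 MeV

γ = 1/√(1 − 0.968²) = 3.9849
K = (γ − 1)m₀c² = (3.9849 − 1) × 0.5110 MeV = 2.9849 × 0.5110 MeV = 1.53 MeV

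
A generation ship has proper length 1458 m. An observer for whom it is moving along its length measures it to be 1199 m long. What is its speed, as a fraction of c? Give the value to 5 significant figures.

γ = L₀/L = 1458/1199 = 1.216013
β = √(1 − 1/γ²) = 0.56897

β ≈ 0.56897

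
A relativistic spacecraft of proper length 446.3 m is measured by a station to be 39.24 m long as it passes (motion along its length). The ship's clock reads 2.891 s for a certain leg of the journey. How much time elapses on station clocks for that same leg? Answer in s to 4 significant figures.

Δt ≈ 32.88 s

Length contraction ⇒ γ = L₀/L = 446.3/39.24 = 11.3736
Time dilation: Δt = γτ₀ = 11.3736 × 2.891 s = 32.88 s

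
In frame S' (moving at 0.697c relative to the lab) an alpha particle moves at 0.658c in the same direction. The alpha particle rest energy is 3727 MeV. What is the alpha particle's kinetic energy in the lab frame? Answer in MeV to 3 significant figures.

u_lab = (0.658 + 0.697)/(1 + 0.658×0.697) = 0.928956
γ = 1/√(1 − 0.928956²) = 2.7013
K = (γ − 1)m₀c² = (2.7013 − 1) × 3727 = 1.7013 × 3727 = 6340 MeV

K ≈ 6340 MeV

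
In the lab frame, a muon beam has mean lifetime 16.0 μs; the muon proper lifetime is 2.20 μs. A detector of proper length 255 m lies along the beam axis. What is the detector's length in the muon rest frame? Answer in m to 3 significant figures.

L ≈ 35.1 m

Time dilation ⇒ γ = Δt/τ₀ = 16.0/2.20 = 7.2727
Length contraction: L = L₀/γ = 255/7.2727 = 35.1 m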